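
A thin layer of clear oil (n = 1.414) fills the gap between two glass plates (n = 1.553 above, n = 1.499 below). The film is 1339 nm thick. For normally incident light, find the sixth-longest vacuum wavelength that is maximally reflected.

688 nm

Ray reflecting at the top interface goes from n = 1.553 toward n = 1.414: no phase shift.
Bottom surface (1.414 → 1.499): reflection off a higher-index medium gives a half-wave phase shift.
Exactly one π shift → a net half-wave offset.
With one net inversion, constructive interference in reflection requires 2 n t = (m + ½) λ.
λ = 2 n t / (m + ½). The sixth-longest wavelength is m = 5: λ = 2 × 1.414 × 1339 / 5.50 = 688 nm.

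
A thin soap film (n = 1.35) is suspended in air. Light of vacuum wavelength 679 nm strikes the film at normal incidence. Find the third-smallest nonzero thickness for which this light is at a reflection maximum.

629 nm

Ray reflecting at the top interface goes from n = 1.0 toward n = 1.35: a half-wave phase shift.
At the lower boundary (n = 1.35 to n = 1.0) the reflected ray undergoes no phase shift.
Net: one phase inversion between the two reflected rays.
For bright reflection here: 2 n t = (m + ½) λ.
The third-smallest nonzero thickness corresponds to m = 2: t = (m + ½) λ / (2 n) = 2.50 × 679 / (2 × 1.35) = 629 nm.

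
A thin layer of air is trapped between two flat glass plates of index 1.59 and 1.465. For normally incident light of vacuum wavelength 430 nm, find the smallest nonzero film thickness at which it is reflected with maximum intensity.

At the upper boundary (n = 1.59 to n = 1.0) the reflected ray undergoes no phase shift.
Ray reflecting at the bottom interface goes from n = 1.0 toward n = 1.465: a half-wave phase shift.
The two reflections differ by half a wavelength.
For bright reflection here: 2 n t = (m + ½) λ.
Minimum at m = 0: t = λ / (4 n) = 430 / (4 × 1.0) = 108 nm.

108 nm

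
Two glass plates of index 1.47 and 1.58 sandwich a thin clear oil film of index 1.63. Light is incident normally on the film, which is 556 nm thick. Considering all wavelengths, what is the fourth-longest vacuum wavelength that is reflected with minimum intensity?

453 nm

Ray reflecting at the top interface goes from n = 1.47 toward n = 1.63: a half-wave phase shift.
Ray reflecting at the bottom interface goes from n = 1.63 toward n = 1.58: no phase shift.
Exactly one π shift → a net half-wave offset.
For minimum reflection here: 2 n t = m λ.
λ = 2 n t / m. The fourth-longest wavelength is m = 4: λ = 2 × 1.63 × 556 / 4.00 = 453 nm.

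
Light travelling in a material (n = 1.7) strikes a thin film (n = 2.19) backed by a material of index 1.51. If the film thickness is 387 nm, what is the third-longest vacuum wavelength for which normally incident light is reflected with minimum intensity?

Ray reflecting at the top interface goes from n = 1.7 toward n = 2.19: a half-wave phase shift.
Bottom surface (2.19 → 1.51): reflection off a lower-index medium gives no phase shift.
Net: one phase inversion between the two reflected rays.
So the condition for destructive reflection is 2 n t = m λ.
λ = 2 n t / m. The third-longest wavelength is m = 3: λ = 2 × 2.19 × 387 / 3.00 = 565 nm.

565 nm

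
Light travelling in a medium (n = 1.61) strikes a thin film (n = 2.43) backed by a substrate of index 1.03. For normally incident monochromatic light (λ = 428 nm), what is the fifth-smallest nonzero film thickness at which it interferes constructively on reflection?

At the upper boundary (n = 1.61 to n = 2.43) the reflected ray undergoes a half-wave phase shift.
Ray reflecting at the bottom interface goes from n = 2.43 toward n = 1.03: no phase shift.
Exactly one π shift → a net half-wave offset.
For maximum reflection here: 2 n t = (m + ½) λ.
The fifth-smallest nonzero thickness corresponds to m = 4: t = (m + ½) λ / (2 n) = 4.50 × 428 / (2 × 2.43) = 396 nm.

396 nm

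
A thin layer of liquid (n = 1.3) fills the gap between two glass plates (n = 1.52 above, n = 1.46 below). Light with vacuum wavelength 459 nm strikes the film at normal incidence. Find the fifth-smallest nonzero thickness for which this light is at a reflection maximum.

794 nm

At the upper boundary (n = 1.52 to n = 1.3) the reflected ray undergoes no phase shift.
Ray reflecting at the bottom interface goes from n = 1.3 toward n = 1.46: a half-wave phase shift.
The two reflections differ by half a wavelength.
For strong reflection here: 2 n t = (m + ½) λ.
The fifth-smallest nonzero thickness corresponds to m = 4: t = (m + ½) λ / (2 n) = 4.50 × 459 / (2 × 1.3) = 794 nm.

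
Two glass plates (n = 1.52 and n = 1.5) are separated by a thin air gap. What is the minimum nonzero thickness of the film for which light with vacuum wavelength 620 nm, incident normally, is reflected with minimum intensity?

310 nm

At the upper boundary (n = 1.52 to n = 1.0) the reflected ray undergoes no phase shift.
Bottom surface (1.0 → 1.5): reflection off a higher-index medium gives a half-wave phase shift.
The two reflections differ by half a wavelength.
So the condition for destructive reflection is 2 n t = m λ.
Minimum nonzero at m = 1: t = λ / (2 n) = 620 / (2 × 1.0) = 310 nm.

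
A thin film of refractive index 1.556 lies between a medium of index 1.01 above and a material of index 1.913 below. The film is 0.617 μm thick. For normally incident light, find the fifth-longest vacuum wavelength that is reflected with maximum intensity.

Top surface (1.01 → 1.556): reflection off a higher-index medium gives a half-wave phase shift.
At the lower boundary (n = 1.556 to n = 1.913) the reflected ray undergoes a half-wave phase shift.
Net: no relative phase inversion (both shifts match).
For maximum reflection here: 2 n t = m λ.
λ = 2 n t / m. The fifth-longest wavelength is m = 5: λ = 2 × 1.556 × 617 / 5.00 = 384 nm.

384 nm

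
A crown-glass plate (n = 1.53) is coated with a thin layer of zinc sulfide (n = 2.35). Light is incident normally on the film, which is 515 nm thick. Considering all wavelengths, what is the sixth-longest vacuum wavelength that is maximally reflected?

Ray reflecting at the top interface goes from n = 1.0 toward n = 2.35: a half-wave phase shift.
Ray reflecting at the bottom interface goes from n = 2.35 toward n = 1.53: no phase shift.
Exactly one π shift → a net half-wave offset.
With one net inversion, constructive interference in reflection requires 2 n t = (m + ½) λ.
λ = 2 n t / (m + ½). The sixth-longest wavelength is m = 5: λ = 2 × 2.35 × 515 / 5.50 = 440 nm.

440 nm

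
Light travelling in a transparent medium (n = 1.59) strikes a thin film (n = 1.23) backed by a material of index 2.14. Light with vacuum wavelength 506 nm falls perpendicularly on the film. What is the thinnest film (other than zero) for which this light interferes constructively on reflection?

103 nm

Ray reflecting at the top interface goes from n = 1.59 toward n = 1.23: no phase shift.
Ray reflecting at the bottom interface goes from n = 1.23 toward n = 2.14: a half-wave phase shift.
The two reflections differ by half a wavelength.
With one net inversion, constructive interference in reflection requires 2 n t = (m + ½) λ.
Minimum at m = 0: t = λ / (4 n) = 506 / (4 × 1.23) = 103 nm.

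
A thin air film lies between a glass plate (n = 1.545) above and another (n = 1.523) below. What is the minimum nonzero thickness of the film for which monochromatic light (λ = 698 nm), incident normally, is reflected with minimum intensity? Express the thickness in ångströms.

Top surface (1.545 → 1.0): reflection off a lower-index medium gives no phase shift.
At the lower boundary (n = 1.0 to n = 1.523) the reflected ray undergoes a half-wave phase shift.
Net: one phase inversion between the two reflected rays.
So the condition for destructive reflection is 2 n t = m λ.
Minimum nonzero at m = 1: t = λ / (2 n) = 698 / (2 × 1.0) = 349 nm.

3490 Å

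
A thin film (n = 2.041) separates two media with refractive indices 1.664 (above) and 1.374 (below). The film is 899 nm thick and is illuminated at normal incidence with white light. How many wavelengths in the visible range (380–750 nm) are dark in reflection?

Ray reflecting at the top interface goes from n = 1.664 toward n = 2.041: a half-wave phase shift.
Ray reflecting at the bottom interface goes from n = 2.041 toward n = 1.374: no phase shift.
The two reflections differ by half a wavelength.
With one net inversion, destructive interference in reflection requires 2 n t = m λ.
λ = 2 n t / m = 3670 / m nm.
m=4: 917 nm (IR); m=5: 734 nm (visible); m=6: 612 nm (visible); m=7: 524 nm (visible); m=8: 459 nm (visible); m=9: 408 nm (visible); m=10: 367 nm (UV).

5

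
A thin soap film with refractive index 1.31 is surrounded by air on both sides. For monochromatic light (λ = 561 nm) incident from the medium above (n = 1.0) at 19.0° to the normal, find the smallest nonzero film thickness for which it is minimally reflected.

Ray reflecting at the top interface goes from n = 1.0 toward n = 1.31: a half-wave phase shift.
Bottom surface (1.31 → 1.0): reflection off a lower-index medium gives no phase shift.
Net: one phase inversion between the two reflected rays.
With one net inversion, destructive interference in reflection requires 2 n t cos θ_r = m λ.
Snell's law: 1.0 sin 19.0° = 1.31 sin θ_r → sin θ_r = 0.249, cos θ_r = 0.969.
Minimum nonzero at m = 1: t = λ / (2 n cos θ_r) = 561 / (2 × 1.31 × 0.969) = 221 nm.

221 nm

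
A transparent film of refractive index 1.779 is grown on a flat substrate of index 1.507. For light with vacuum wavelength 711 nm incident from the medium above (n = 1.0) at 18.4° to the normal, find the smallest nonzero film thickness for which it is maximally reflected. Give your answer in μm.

At the upper boundary (n = 1.0 to n = 1.779) the reflected ray undergoes a half-wave phase shift.
Ray reflecting at the bottom interface goes from n = 1.779 toward n = 1.507: no phase shift.
The two reflections differ by half a wavelength.
For maximum reflection here: 2 n t cos θ_r = (m + ½) λ.
Snell's law: 1.0 sin 18.4° = 1.779 sin θ_r → sin θ_r = 0.177, cos θ_r = 0.984.
Minimum at m = 0: t = λ / (4 n cos θ_r) = 711 / (4 × 1.779 × 0.984) = 102 nm.

0.102 μm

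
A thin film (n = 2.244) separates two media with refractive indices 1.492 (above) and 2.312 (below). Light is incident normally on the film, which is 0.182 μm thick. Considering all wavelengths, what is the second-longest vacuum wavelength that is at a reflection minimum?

At the upper boundary (n = 1.492 to n = 2.244) the reflected ray undergoes a half-wave phase shift.
Ray reflecting at the bottom interface goes from n = 2.244 toward n = 2.312: a half-wave phase shift.
Net: no relative phase inversion (both shifts match).
For weak reflection here: 2 n t = (m + ½) λ.
λ = 2 n t / (m + ½). The second-longest wavelength is m = 1: λ = 2 × 2.244 × 182 / 1.50 = 545 nm.

545 nm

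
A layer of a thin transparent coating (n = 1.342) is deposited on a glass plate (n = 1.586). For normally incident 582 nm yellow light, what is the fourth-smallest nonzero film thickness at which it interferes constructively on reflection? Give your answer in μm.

Ray reflecting at the top interface goes from n = 1.0 toward n = 1.342: a half-wave phase shift.
Ray reflecting at the bottom interface goes from n = 1.342 toward n = 1.586: a half-wave phase shift.
Net: no relative phase inversion (both shifts match).
With no net inversion, constructive interference in reflection requires 2 n t = m λ.
The fourth-smallest nonzero thickness corresponds to m = 4: t = m λ / (2 n) = 4.00 × 582 / (2 × 1.342) = 867 nm.

0.867 μm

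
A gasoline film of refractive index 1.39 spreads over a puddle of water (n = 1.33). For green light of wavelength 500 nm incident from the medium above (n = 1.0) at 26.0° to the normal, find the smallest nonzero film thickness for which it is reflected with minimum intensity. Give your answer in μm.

0.190 μm

Ray reflecting at the top interface goes from n = 1.0 toward n = 1.39: a half-wave phase shift.
At the lower boundary (n = 1.39 to n = 1.33) the reflected ray undergoes no phase shift.
Net: one phase inversion between the two reflected rays.
For weak reflection here: 2 n t cos θ_r = m λ.
Snell's law: 1.0 sin 26.0° = 1.39 sin θ_r → sin θ_r = 0.315, cos θ_r = 0.949.
Minimum nonzero at m = 1: t = λ / (2 n cos θ_r) = 500 / (2 × 1.39 × 0.949) = 190 nm.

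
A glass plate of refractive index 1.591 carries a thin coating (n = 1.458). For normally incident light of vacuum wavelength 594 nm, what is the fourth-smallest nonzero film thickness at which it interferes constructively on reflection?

Ray reflecting at the top interface goes from n = 1.0 toward n = 1.458: a half-wave phase shift.
At the lower boundary (n = 1.458 to n = 1.591) the reflected ray undergoes a half-wave phase shift.
Zero or two π shifts → no net half-wave offset.
So the condition for constructive reflection is 2 n t = m λ.
The fourth-smallest nonzero thickness corresponds to m = 4: t = m λ / (2 n) = 4.00 × 594 / (2 × 1.458) = 815 nm.

815 nm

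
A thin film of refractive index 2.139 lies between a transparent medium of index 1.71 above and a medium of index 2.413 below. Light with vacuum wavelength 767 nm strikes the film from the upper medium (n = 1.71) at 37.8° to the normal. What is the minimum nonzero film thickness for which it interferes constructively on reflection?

Ray reflecting at the top interface goes from n = 1.71 toward n = 2.139: a half-wave phase shift.
Ray reflecting at the bottom interface goes from n = 2.139 toward n = 2.413: a half-wave phase shift.
Net: no relative phase inversion (both shifts match).
So the condition for constructive reflection is 2 n t cos θ_r = m λ.
Snell's law: 1.71 sin 37.8° = 2.139 sin θ_r → sin θ_r = 0.490, cos θ_r = 0.872.
Minimum nonzero at m = 1: t = λ / (2 n cos θ_r) = 767 / (2 × 2.139 × 0.872) = 206 nm.

206 nm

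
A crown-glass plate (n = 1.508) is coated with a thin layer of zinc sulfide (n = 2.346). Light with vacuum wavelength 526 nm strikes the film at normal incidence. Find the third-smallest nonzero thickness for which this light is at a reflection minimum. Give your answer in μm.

0.336 μm

Ray reflecting at the top interface goes from n = 1.0 toward n = 2.346: a half-wave phase shift.
At the lower boundary (n = 2.346 to n = 1.508) the reflected ray undergoes no phase shift.
Exactly one π shift → a net half-wave offset.
So the condition for destructive reflection is 2 n t = m λ.
The third-smallest nonzero thickness corresponds to m = 3: t = m λ / (2 n) = 3.00 × 526 / (2 × 2.346) = 336 nm.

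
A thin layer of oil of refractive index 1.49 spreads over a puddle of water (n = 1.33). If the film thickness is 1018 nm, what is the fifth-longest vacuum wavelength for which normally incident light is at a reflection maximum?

At the upper boundary (n = 1.0 to n = 1.49) the reflected ray undergoes a half-wave phase shift.
Ray reflecting at the bottom interface goes from n = 1.49 toward n = 1.33: no phase shift.
Exactly one π shift → a net half-wave offset.
For strong reflection here: 2 n t = (m + ½) λ.
λ = 2 n t / (m + ½). The fifth-longest wavelength is m = 4: λ = 2 × 1.49 × 1018 / 4.50 = 674 nm.

674 nm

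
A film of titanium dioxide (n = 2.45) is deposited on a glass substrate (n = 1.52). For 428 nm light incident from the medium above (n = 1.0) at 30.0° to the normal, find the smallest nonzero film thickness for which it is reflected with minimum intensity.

Top surface (1.0 → 2.45): reflection off a higher-index medium gives a half-wave phase shift.
At the lower boundary (n = 2.45 to n = 1.52) the reflected ray undergoes no phase shift.
Exactly one π shift → a net half-wave offset.
So the condition for destructive reflection is 2 n t cos θ_r = m λ.
Snell's law: 1.0 sin 30.0° = 2.45 sin θ_r → sin θ_r = 0.204, cos θ_r = 0.979.
Minimum nonzero at m = 1: t = λ / (2 n cos θ_r) = 428 / (2 × 2.45 × 0.979) = 89.2 nm.

89.2 nm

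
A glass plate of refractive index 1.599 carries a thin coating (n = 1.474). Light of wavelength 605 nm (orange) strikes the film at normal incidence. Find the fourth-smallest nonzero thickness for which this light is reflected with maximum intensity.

Top surface (1.0 → 1.474): reflection off a higher-index medium gives a half-wave phase shift.
Bottom surface (1.474 → 1.599): reflection off a higher-index medium gives a half-wave phase shift.
The two reflections carry the same phase change, so no net offset.
So the condition for constructive reflection is 2 n t = m λ.
The fourth-smallest nonzero thickness corresponds to m = 4: t = m λ / (2 n) = 4.00 × 605 / (2 × 1.474) = 821 nm.

821 nm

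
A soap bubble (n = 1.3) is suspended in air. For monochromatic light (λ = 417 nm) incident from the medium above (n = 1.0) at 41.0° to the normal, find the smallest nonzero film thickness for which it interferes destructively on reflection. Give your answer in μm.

0.186 μm

Ray reflecting at the top interface goes from n = 1.0 toward n = 1.3: a half-wave phase shift.
At the lower boundary (n = 1.3 to n = 1.0) the reflected ray undergoes no phase shift.
The two reflections differ by half a wavelength.
For dark reflection here: 2 n t cos θ_r = m λ.
Snell's law: 1.0 sin 41.0° = 1.3 sin θ_r → sin θ_r = 0.505, cos θ_r = 0.863.
Minimum nonzero at m = 1: t = λ / (2 n cos θ_r) = 417 / (2 × 1.3 × 0.863) = 186 nm.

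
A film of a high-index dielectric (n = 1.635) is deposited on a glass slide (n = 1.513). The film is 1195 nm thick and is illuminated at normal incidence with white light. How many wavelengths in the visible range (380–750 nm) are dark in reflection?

5

Ray reflecting at the top interface goes from n = 1.0 toward n = 1.635: a half-wave phase shift.
Ray reflecting at the bottom interface goes from n = 1.635 toward n = 1.513: no phase shift.
Net: one phase inversion between the two reflected rays.
For minimum reflection here: 2 n t = m λ.
λ = 2 n t / m = 3908 / m nm.
m=5: 782 nm (IR); m=6: 651 nm (visible); m=7: 558 nm (visible); m=8: 488 nm (visible); m=9: 434 nm (visible); m=10: 391 nm (visible); m=11: 355 nm (UV).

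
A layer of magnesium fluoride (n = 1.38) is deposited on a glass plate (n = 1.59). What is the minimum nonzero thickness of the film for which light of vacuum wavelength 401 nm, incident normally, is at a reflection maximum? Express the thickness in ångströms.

1453 Å

At the upper boundary (n = 1.0 to n = 1.38) the reflected ray undergoes a half-wave phase shift.
Ray reflecting at the bottom interface goes from n = 1.38 toward n = 1.59: a half-wave phase shift.
The two reflections carry the same phase change, so no net offset.
With no net inversion, constructive interference in reflection requires 2 n t = m λ.
Minimum nonzero at m = 1: t = λ / (2 n) = 401 / (2 × 1.38) = 145 nm.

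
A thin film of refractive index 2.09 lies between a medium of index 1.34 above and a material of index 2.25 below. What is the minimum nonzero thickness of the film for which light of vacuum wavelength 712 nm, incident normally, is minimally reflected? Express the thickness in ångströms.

Ray reflecting at the top interface goes from n = 1.34 toward n = 2.09: a half-wave phase shift.
At the lower boundary (n = 2.09 to n = 2.25) the reflected ray undergoes a half-wave phase shift.
The two reflections carry the same phase change, so no net offset.
So the condition for destructive reflection is 2 n t = (m + ½) λ.
Minimum at m = 0: t = λ / (4 n) = 712 / (4 × 2.09) = 85.2 nm.

852 Å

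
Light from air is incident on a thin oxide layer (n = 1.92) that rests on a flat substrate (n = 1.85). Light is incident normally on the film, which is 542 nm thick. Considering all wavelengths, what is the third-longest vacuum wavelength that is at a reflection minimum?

Ray reflecting at the top interface goes from n = 1.0 toward n = 1.92: a half-wave phase shift.
Bottom surface (1.92 → 1.85): reflection off a lower-index medium gives no phase shift.
Net: one phase inversion between the two reflected rays.
For minimum reflection here: 2 n t = m λ.
λ = 2 n t / m. The third-longest wavelength is m = 3: λ = 2 × 1.92 × 542 / 3.00 = 694 nm.

694 nm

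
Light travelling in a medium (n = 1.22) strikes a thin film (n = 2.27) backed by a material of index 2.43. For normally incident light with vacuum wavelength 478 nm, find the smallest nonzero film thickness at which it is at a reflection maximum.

At the upper boundary (n = 1.22 to n = 2.27) the reflected ray undergoes a half-wave phase shift.
Ray reflecting at the bottom interface goes from n = 2.27 toward n = 2.43: a half-wave phase shift.
Zero or two π shifts → no net half-wave offset.
For strong reflection here: 2 n t = m λ.
Minimum nonzero at m = 1: t = λ / (2 n) = 478 / (2 × 2.27) = 105 nm.

105 nm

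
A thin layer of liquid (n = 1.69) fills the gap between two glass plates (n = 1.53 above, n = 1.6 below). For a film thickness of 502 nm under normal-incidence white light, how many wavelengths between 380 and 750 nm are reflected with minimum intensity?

2

Top surface (1.53 → 1.69): reflection off a higher-index medium gives a half-wave phase shift.
At the lower boundary (n = 1.69 to n = 1.6) the reflected ray undergoes no phase shift.
Exactly one π shift → a net half-wave offset.
So the condition for destructive reflection is 2 n t = m λ.
λ = 2 n t / m = 1697 / m nm.
m=2: 848 nm (IR); m=3: 566 nm (visible); m=4: 424 nm (visible); m=5: 339 nm (UV).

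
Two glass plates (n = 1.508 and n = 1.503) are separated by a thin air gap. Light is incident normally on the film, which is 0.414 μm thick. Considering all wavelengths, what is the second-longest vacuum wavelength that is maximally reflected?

552 nm

Ray reflecting at the top interface goes from n = 1.508 toward n = 1.0: no phase shift.
At the lower boundary (n = 1.0 to n = 1.503) the reflected ray undergoes a half-wave phase shift.
Net: one phase inversion between the two reflected rays.
So the condition for constructive reflection is 2 n t = (m + ½) λ.
λ = 2 n t / (m + ½). The second-longest wavelength is m = 1: λ = 2 × 1.0 × 414 / 1.50 = 552 nm.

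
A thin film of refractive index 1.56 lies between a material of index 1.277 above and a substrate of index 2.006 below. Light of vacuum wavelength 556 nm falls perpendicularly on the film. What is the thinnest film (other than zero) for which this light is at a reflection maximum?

Ray reflecting at the top interface goes from n = 1.277 toward n = 1.56: a half-wave phase shift.
Ray reflecting at the bottom interface goes from n = 1.56 toward n = 2.006: a half-wave phase shift.
Net: no relative phase inversion (both shifts match).
With no net inversion, constructive interference in reflection requires 2 n t = m λ.
Minimum nonzero at m = 1: t = λ / (2 n) = 556 / (2 × 1.56) = 178 nm.

178 nm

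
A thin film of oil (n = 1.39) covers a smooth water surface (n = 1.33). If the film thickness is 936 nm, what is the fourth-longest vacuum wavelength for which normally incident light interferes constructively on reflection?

At the upper boundary (n = 1.0 to n = 1.39) the reflected ray undergoes a half-wave phase shift.
At the lower boundary (n = 1.39 to n = 1.33) the reflected ray undergoes no phase shift.
Net: one phase inversion between the two reflected rays.
So the condition for constructive reflection is 2 n t = (m + ½) λ.
λ = 2 n t / (m + ½). The fourth-longest wavelength is m = 3: λ = 2 × 1.39 × 936 / 3.50 = 743 nm.

743 nm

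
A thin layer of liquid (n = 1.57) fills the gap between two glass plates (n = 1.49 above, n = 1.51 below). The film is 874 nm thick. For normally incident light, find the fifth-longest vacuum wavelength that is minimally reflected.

Ray reflecting at the top interface goes from n = 1.49 toward n = 1.57: a half-wave phase shift.
Bottom surface (1.57 → 1.51): reflection off a lower-index medium gives no phase shift.
Exactly one π shift → a net half-wave offset.
With one net inversion, destructive interference in reflection requires 2 n t = m λ.
λ = 2 n t / m. The fifth-longest wavelength is m = 5: λ = 2 × 1.57 × 874 / 5.00 = 549 nm.

549 nm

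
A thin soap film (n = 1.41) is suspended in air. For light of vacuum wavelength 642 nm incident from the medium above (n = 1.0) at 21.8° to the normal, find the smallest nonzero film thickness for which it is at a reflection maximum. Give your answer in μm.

0.118 μm

Ray reflecting at the top interface goes from n = 1.0 toward n = 1.41: a half-wave phase shift.
Ray reflecting at the bottom interface goes from n = 1.41 toward n = 1.0: no phase shift.
Exactly one π shift → a net half-wave offset.
For maximum reflection here: 2 n t cos θ_r = (m + ½) λ.
Snell's law: 1.0 sin 21.8° = 1.41 sin θ_r → sin θ_r = 0.263, cos θ_r = 0.965.
Minimum at m = 0: t = λ / (4 n cos θ_r) = 642 / (4 × 1.41 × 0.965) = 118 nm.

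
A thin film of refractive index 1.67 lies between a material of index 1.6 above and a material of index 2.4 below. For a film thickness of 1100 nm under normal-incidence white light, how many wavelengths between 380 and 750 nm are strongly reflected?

5

At the upper boundary (n = 1.6 to n = 1.67) the reflected ray undergoes a half-wave phase shift.
At the lower boundary (n = 1.67 to n = 2.4) the reflected ray undergoes a half-wave phase shift.
Zero or two π shifts → no net half-wave offset.
So the condition for constructive reflection is 2 n t = m λ.
λ = 2 n t / m = 3674 / m nm.
m=4: 919 nm (IR); m=5: 735 nm (visible); m=6: 612 nm (visible); m=7: 525 nm (visible); m=8: 459 nm (visible); m=9: 408 nm (visible); m=10: 367 nm (UV).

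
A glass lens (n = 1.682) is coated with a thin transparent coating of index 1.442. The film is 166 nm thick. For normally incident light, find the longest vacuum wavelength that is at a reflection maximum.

479 nm

Top surface (1.0 → 1.442): reflection off a higher-index medium gives a half-wave phase shift.
Bottom surface (1.442 → 1.682): reflection off a higher-index medium gives a half-wave phase shift.
Net: no relative phase inversion (both shifts match).
With no net inversion, constructive interference in reflection requires 2 n t = m λ.
λ = 2 n t / m. The longest wavelength is m = 1: λ = 2 × 1.442 × 166 / 1.00 = 479 nm.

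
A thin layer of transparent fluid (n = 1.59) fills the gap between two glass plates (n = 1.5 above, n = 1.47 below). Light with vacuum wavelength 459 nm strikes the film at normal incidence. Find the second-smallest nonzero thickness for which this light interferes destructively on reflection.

Ray reflecting at the top interface goes from n = 1.5 toward n = 1.59: a half-wave phase shift.
Ray reflecting at the bottom interface goes from n = 1.59 toward n = 1.47: no phase shift.
Net: one phase inversion between the two reflected rays.
With one net inversion, destructive interference in reflection requires 2 n t = m λ.
The second-smallest nonzero thickness corresponds to m = 2: t = m λ / (2 n) = 2.00 × 459 / (2 × 1.59) = 289 nm.

289 nm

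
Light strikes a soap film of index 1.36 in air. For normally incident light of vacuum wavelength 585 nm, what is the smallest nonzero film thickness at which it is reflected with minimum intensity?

215 nm

At the upper boundary (n = 1.0 to n = 1.36) the reflected ray undergoes a half-wave phase shift.
Bottom surface (1.36 → 1.0): reflection off a lower-index medium gives no phase shift.
Net: one phase inversion between the two reflected rays.
So the condition for destructive reflection is 2 n t = m λ.
The smallest nonzero thickness corresponds to m = 1: t = m λ / (2 n) = 1.00 × 585 / (2 × 1.36) = 215 nm.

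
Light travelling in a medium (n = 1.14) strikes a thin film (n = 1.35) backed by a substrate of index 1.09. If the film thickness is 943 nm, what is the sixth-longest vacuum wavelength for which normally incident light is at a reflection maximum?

Ray reflecting at the top interface goes from n = 1.14 toward n = 1.35: a half-wave phase shift.
Ray reflecting at the bottom interface goes from n = 1.35 toward n = 1.09: no phase shift.
Exactly one π shift → a net half-wave offset.
With one net inversion, constructive interference in reflection requires 2 n t = (m + ½) λ.
λ = 2 n t / (m + ½). The sixth-longest wavelength is m = 5: λ = 2 × 1.35 × 943 / 5.50 = 463 nm.

463 nm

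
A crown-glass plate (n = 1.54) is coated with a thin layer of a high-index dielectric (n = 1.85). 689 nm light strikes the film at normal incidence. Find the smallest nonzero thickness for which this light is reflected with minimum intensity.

186 nm

At the upper boundary (n = 1.0 to n = 1.85) the reflected ray undergoes a half-wave phase shift.
At the lower boundary (n = 1.85 to n = 1.54) the reflected ray undergoes no phase shift.
Net: one phase inversion between the two reflected rays.
With one net inversion, destructive interference in reflection requires 2 n t = m λ.
The smallest nonzero thickness corresponds to m = 1: t = m λ / (2 n) = 1.00 × 689 / (2 × 1.85) = 186 nm.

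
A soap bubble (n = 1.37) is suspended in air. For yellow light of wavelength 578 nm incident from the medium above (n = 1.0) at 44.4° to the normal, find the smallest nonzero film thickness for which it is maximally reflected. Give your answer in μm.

0.123 μm

Ray reflecting at the top interface goes from n = 1.0 toward n = 1.37: a half-wave phase shift.
Ray reflecting at the bottom interface goes from n = 1.37 toward n = 1.0: no phase shift.
Exactly one π shift → a net half-wave offset.
So the condition for constructive reflection is 2 n t cos θ_r = (m + ½) λ.
Snell's law: 1.0 sin 44.4° = 1.37 sin θ_r → sin θ_r = 0.511, cos θ_r = 0.860.
Minimum at m = 0: t = λ / (4 n cos θ_r) = 578 / (4 × 1.37 × 0.860) = 123 nm.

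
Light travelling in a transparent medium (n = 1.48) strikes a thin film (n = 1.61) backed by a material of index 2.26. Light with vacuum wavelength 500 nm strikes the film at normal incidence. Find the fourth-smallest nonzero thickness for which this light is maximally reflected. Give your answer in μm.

Top surface (1.48 → 1.61): reflection off a higher-index medium gives a half-wave phase shift.
Bottom surface (1.61 → 2.26): reflection off a higher-index medium gives a half-wave phase shift.
Net: no relative phase inversion (both shifts match).
For strong reflection here: 2 n t = m λ.
The fourth-smallest nonzero thickness corresponds to m = 4: t = m λ / (2 n) = 4.00 × 500 / (2 × 1.61) = 621 nm.

0.621 μm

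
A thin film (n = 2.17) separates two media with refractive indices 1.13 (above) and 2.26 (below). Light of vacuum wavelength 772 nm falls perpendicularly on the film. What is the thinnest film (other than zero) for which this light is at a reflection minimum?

88.9 nm

Top surface (1.13 → 2.17): reflection off a higher-index medium gives a half-wave phase shift.
Ray reflecting at the bottom interface goes from n = 2.17 toward n = 2.26: a half-wave phase shift.
The two reflections carry the same phase change, so no net offset.
With no net inversion, destructive interference in reflection requires 2 n t = (m + ½) λ.
Minimum at m = 0: t = λ / (4 n) = 772 / (4 × 2.17) = 88.9 nm.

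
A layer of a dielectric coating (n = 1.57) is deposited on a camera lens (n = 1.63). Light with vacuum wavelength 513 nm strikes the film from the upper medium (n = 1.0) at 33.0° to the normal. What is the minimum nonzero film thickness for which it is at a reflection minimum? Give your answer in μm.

0.0871 μm

Top surface (1.0 → 1.57): reflection off a higher-index medium gives a half-wave phase shift.
Ray reflecting at the bottom interface goes from n = 1.57 toward n = 1.63: a half-wave phase shift.
Net: no relative phase inversion (both shifts match).
For weak reflection here: 2 n t cos θ_r = (m + ½) λ.
Snell's law: 1.0 sin 33.0° = 1.57 sin θ_r → sin θ_r = 0.347, cos θ_r = 0.938.
Minimum at m = 0: t = λ / (4 n cos θ_r) = 513 / (4 × 1.57 × 0.938) = 87.1 nm.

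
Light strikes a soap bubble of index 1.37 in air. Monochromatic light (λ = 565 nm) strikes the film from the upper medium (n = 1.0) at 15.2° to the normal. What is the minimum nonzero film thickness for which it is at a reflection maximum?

105 nm

Ray reflecting at the top interface goes from n = 1.0 toward n = 1.37: a half-wave phase shift.
Bottom surface (1.37 → 1.0): reflection off a lower-index medium gives no phase shift.
Net: one phase inversion between the two reflected rays.
With one net inversion, constructive interference in reflection requires 2 n t cos θ_r = (m + ½) λ.
Snell's law: 1.0 sin 15.2° = 1.37 sin θ_r → sin θ_r = 0.191, cos θ_r = 0.982.
Minimum at m = 0: t = λ / (4 n cos θ_r) = 565 / (4 × 1.37 × 0.982) = 105 nm.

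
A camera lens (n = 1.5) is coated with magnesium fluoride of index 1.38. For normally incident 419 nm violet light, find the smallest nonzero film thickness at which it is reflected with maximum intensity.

At the upper boundary (n = 1.0 to n = 1.38) the reflected ray undergoes a half-wave phase shift.
Bottom surface (1.38 → 1.5): reflection off a higher-index medium gives a half-wave phase shift.
The two reflections carry the same phase change, so no net offset.
With no net inversion, constructive interference in reflection requires 2 n t = m λ.
Minimum nonzero at m = 1: t = λ / (2 n) = 419 / (2 × 1.38) = 152 nm.

152 nm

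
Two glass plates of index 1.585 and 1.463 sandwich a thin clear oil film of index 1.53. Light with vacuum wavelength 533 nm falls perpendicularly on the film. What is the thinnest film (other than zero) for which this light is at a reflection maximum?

Top surface (1.585 → 1.53): reflection off a lower-index medium gives no phase shift.
Bottom surface (1.53 → 1.463): reflection off a lower-index medium gives no phase shift.
Net: no relative phase inversion (both shifts match).
With no net inversion, constructive interference in reflection requires 2 n t = m λ.
Minimum nonzero at m = 1: t = λ / (2 n) = 533 / (2 × 1.53) = 174 nm.

174 nm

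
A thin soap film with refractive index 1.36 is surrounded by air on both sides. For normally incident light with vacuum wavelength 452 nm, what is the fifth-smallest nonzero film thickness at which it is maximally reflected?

748 nm

Top surface (1.0 → 1.36): reflection off a higher-index medium gives a half-wave phase shift.
At the lower boundary (n = 1.36 to n = 1.0) the reflected ray undergoes no phase shift.
Exactly one π shift → a net half-wave offset.
For strong reflection here: 2 n t = (m + ½) λ.
The fifth-smallest nonzero thickness corresponds to m = 4: t = (m + ½) λ / (2 n) = 4.50 × 452 / (2 × 1.36) = 748 nm.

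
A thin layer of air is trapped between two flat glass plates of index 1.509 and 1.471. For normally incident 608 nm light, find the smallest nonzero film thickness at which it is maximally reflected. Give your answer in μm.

0.152 μm

Ray reflecting at the top interface goes from n = 1.509 toward n = 1.0: no phase shift.
Bottom surface (1.0 → 1.471): reflection off a higher-index medium gives a half-wave phase shift.
Exactly one π shift → a net half-wave offset.
With one net inversion, constructive interference in reflection requires 2 n t = (m + ½) λ.
Minimum at m = 0: t = λ / (4 n) = 608 / (4 × 1.0) = 152 nm.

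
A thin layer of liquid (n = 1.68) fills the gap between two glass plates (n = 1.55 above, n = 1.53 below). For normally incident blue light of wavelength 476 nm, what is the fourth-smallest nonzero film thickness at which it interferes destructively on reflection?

Ray reflecting at the top interface goes from n = 1.55 toward n = 1.68: a half-wave phase shift.
Bottom surface (1.68 → 1.53): reflection off a lower-index medium gives no phase shift.
Exactly one π shift → a net half-wave offset.
For weak reflection here: 2 n t = m λ.
The fourth-smallest nonzero thickness corresponds to m = 4: t = m λ / (2 n) = 4.00 × 476 / (2 × 1.68) = 567 nm.

567 nm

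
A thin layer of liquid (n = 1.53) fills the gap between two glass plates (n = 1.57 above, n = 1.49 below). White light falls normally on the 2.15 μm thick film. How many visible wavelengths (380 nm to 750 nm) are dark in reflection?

8

At the upper boundary (n = 1.57 to n = 1.53) the reflected ray undergoes no phase shift.
At the lower boundary (n = 1.53 to n = 1.49) the reflected ray undergoes no phase shift.
Zero or two π shifts → no net half-wave offset.
With no net inversion, destructive interference in reflection requires 2 n t = (m + ½) λ.
λ = 2 n t / (m + ½) = 6579 / (m + ½) nm.
m=8: 774 nm (IR); m=9: 693 nm (visible); m=10: 627 nm (visible); m=11: 572 nm (visible); m=12: 526 nm (visible); m=13: 487 nm (visible); m=14: 454 nm (visible); m=15: 424 nm (visible); m=16: 399 nm (visible); m=17: 376 nm (UV).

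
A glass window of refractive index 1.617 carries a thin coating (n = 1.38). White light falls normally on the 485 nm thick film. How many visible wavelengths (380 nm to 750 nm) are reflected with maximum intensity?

2

Top surface (1.0 → 1.38): reflection off a higher-index medium gives a half-wave phase shift.
At the lower boundary (n = 1.38 to n = 1.617) the reflected ray undergoes a half-wave phase shift.
The two reflections carry the same phase change, so no net offset.
So the condition for constructive reflection is 2 n t = m λ.
λ = 2 n t / m = 1339 / m nm.
m=1: 1339 nm (IR); m=2: 669 nm (visible); m=3: 446 nm (visible); m=4: 335 nm (UV).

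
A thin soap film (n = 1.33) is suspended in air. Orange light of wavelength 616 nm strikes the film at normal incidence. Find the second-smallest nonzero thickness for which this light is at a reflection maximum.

347 nm

Ray reflecting at the top interface goes from n = 1.0 toward n = 1.33: a half-wave phase shift.
At the lower boundary (n = 1.33 to n = 1.0) the reflected ray undergoes no phase shift.
Exactly one π shift → a net half-wave offset.
With one net inversion, constructive interference in reflection requires 2 n t = (m + ½) λ.
The second-smallest nonzero thickness corresponds to m = 1: t = (m + ½) λ / (2 n) = 1.50 × 616 / (2 × 1.33) = 347 nm.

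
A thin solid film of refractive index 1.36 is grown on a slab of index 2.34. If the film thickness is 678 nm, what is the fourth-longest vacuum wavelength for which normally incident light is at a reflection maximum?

461 nm

At the upper boundary (n = 1.0 to n = 1.36) the reflected ray undergoes a half-wave phase shift.
At the lower boundary (n = 1.36 to n = 2.34) the reflected ray undergoes a half-wave phase shift.
Net: no relative phase inversion (both shifts match).
For maximum reflection here: 2 n t = m λ.
λ = 2 n t / m. The fourth-longest wavelength is m = 4: λ = 2 × 1.36 × 678 / 4.00 = 461 nm.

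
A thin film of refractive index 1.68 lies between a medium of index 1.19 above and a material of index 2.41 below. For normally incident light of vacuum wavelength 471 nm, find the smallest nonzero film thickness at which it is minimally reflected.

Ray reflecting at the top interface goes from n = 1.19 toward n = 1.68: a half-wave phase shift.
Ray reflecting at the bottom interface goes from n = 1.68 toward n = 2.41: a half-wave phase shift.
Zero or two π shifts → no net half-wave offset.
So the condition for destructive reflection is 2 n t = (m + ½) λ.
Minimum at m = 0: t = λ / (4 n) = 471 / (4 × 1.68) = 70.1 nm.

70.1 nm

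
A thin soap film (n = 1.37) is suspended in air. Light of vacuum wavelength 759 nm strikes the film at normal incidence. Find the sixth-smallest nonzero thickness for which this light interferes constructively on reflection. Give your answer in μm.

1.52 μm

Ray reflecting at the top interface goes from n = 1.0 toward n = 1.37: a half-wave phase shift.
At the lower boundary (n = 1.37 to n = 1.0) the reflected ray undergoes no phase shift.
Net: one phase inversion between the two reflected rays.
So the condition for constructive reflection is 2 n t = (m + ½) λ.
The sixth-smallest nonzero thickness corresponds to m = 5: t = (m + ½) λ / (2 n) = 5.50 × 759 / (2 × 1.37) = 1524 nm.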